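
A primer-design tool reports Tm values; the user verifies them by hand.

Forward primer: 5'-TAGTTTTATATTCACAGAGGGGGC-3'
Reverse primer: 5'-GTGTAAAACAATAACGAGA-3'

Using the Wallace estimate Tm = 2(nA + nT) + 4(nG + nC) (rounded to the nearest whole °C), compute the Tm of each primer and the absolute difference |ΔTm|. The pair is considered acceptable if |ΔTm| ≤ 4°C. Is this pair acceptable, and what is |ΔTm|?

|ΔTm| = 18°C; the pair is not acceptable.

Forward: A=6 T=8 G=7 C=3 → Tm = 2·14 + 4·10 = 68°C.
Reverse: A=10 T=3 G=4 C=2 → Tm = 2·13 + 4·6 = 50°C.
|ΔTm| = |68 − 50| = 18°C, > 4°C.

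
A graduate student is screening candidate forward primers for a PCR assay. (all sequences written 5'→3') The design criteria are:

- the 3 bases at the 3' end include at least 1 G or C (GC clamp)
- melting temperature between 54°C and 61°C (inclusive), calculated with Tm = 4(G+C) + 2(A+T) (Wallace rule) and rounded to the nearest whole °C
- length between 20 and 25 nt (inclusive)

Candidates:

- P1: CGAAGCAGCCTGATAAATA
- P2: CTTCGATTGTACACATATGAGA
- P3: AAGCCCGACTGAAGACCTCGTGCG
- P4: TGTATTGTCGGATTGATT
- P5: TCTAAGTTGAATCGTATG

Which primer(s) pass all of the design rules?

P2 only.

P1 (19 nt, A=8 T=3 G=4 C=4): 3' end ATA has 0 G/C, need ≥1 ✗; Tm = 2·11 + 4·8 = 54°C ✓; length 19, outside 20–25 ✗ — fails.
P2 (22 nt, A=7 T=7 G=4 C=4): 3' end AGA has 1 G/C ✓; Tm = 2·14 + 4·8 = 60°C ✓; length 22 ✓ — passes.
P3 (24 nt, A=6 T=3 G=7 C=8): 3' end GCG has 3 G/C ✓; Tm = 2·9 + 4·15 = 78°C, outside 54–61°C ✗; length 24 ✓ — fails.
P4 (18 nt, A=3 T=9 G=5 C=1): 3' end ATT has 0 G/C, need ≥1 ✗; Tm = 2·12 + 4·6 = 48°C, outside 54–61°C ✗; length 18, outside 20–25 ✗ — fails.
P5 (18 nt, A=5 T=7 G=4 C=2): 3' end ATG has 1 G/C ✓; Tm = 2·12 + 4·6 = 48°C, outside 54–61°C ✗; length 18, outside 20–25 ✗ — fails.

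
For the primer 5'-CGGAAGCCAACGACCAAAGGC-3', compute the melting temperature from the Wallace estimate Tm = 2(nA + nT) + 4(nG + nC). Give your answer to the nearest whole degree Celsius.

68°C

Base counts: A=8, T=0, G=6, C=7 (length 21).
Tm = 2·(8+0) + 4·(6+7) = 2·8 + 4·13 = 16 + 52 = 68°C.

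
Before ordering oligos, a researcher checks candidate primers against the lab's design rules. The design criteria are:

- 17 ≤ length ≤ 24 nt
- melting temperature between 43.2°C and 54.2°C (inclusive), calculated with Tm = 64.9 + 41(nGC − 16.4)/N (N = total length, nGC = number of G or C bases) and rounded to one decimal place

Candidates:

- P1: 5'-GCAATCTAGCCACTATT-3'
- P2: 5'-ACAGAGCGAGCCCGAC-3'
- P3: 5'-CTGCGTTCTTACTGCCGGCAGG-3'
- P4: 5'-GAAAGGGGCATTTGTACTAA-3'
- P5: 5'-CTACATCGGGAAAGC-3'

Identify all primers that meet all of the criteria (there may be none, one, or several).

P4 only.

P1 (17 nt, A=5 T=5 G=2 C=5): length 17 ✓; Tm = 64.9 + 41·(7 − 16.4)/17 = 42.2°C, outside 43.2–54.2°C ✗ — fails.
P2 (16 nt, A=5 T=0 G=5 C=6): length 16, outside 17–24 ✗; Tm = 64.9 + 41·(11 − 16.4)/16 = 51.1°C ✓ — fails.
P3 (22 nt, A=2 T=6 G=7 C=7): length 22 ✓; Tm = 64.9 + 41·(14 − 16.4)/22 = 60.4°C, outside 43.2–54.2°C ✗ — fails.
P4 (20 nt, A=7 T=5 G=6 C=2): length 20 ✓; Tm = 64.9 + 41·(8 − 16.4)/20 = 47.7°C ✓ — passes.
P5 (15 nt, A=5 T=2 G=4 C=4): length 15, outside 17–24 ✗; Tm = 64.9 + 41·(8 − 16.4)/15 = 41.9°C, outside 43.2–54.2°C ✗ — fails.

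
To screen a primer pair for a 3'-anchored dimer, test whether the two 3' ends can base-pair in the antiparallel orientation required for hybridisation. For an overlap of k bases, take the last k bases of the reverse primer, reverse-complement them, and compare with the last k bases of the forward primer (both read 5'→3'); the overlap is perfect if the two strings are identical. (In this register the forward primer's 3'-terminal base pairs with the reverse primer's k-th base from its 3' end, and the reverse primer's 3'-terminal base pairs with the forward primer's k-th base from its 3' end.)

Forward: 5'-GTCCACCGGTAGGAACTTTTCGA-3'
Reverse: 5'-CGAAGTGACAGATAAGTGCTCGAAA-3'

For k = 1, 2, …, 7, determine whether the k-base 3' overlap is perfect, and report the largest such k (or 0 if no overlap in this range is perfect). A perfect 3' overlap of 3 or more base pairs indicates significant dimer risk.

Longest perfect overlap: 6 complementary base pairs; significant dimer risk (threshold 3).

Last 7 bases (5'→3') — forward …TTTTCGA, reverse …CTCGAAA.
Reverse complement of the reverse primer's last 7 bases: TTTCGAG; its first k bases are the reverse complement of the reverse primer's last k bases, so a perfect k-base overlap needs the forward primer's last k bases to equal them.
Comparing (forward last k vs required): k=1: A vs T ✗; k=2: GA vs TT ✗; k=3: CGA vs TTT ✗; k=4: TCGA vs TTTC ✗; k=5: TTCGA vs TTTCG ✗; k=6: TTTCGA vs TTTCGA ✓; k=7: TTTTCGA vs TTTCGAG ✗.
Only k = 6 is perfect, so the longest perfect 3' overlap is 6.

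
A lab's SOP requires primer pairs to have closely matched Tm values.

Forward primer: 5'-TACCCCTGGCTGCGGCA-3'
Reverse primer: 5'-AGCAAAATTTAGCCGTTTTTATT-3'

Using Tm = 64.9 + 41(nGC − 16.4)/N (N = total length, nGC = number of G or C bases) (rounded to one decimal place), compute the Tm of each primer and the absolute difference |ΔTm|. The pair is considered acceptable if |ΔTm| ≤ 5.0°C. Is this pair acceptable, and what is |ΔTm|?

Forward: G+C = 12, N = 17 → Tm = 64.9 + 41·(12 − 16.4)/17 = 54.3°C.
Reverse: G+C = 6, N = 23 → Tm = 64.9 + 41·(6 − 16.4)/23 = 46.4°C.
|ΔTm| = |54.3 − 46.4| = 7.9°C, > 5.0°C.

|ΔTm| = 7.9°C; the pair is not acceptable.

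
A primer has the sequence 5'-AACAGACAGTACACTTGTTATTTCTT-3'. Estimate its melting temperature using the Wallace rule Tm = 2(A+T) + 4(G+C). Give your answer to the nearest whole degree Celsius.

Base counts: A=8, T=10, G=3, C=5 (length 26).
Tm = 2·(8+10) + 4·(3+5) = 2·18 + 4·8 = 36 + 32 = 68°C.

68°C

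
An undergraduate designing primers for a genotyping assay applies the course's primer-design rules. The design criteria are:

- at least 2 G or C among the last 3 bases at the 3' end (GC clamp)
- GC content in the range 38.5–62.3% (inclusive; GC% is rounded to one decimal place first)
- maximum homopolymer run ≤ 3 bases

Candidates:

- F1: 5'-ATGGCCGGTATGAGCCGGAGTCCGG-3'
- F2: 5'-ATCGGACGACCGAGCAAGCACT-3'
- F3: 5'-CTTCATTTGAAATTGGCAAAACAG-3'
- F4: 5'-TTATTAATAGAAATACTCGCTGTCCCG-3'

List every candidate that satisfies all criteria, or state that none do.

F1 (25 nt, A=4 T=4 G=11 C=6): 3' end CGG has 3 G/C ✓; GC 17/25 = 68.0%, outside 38.5–62.3% ✗; longest run = 2 ✓ — fails.
F2 (22 nt, A=7 T=2 G=6 C=7): 3' end ACT has 1 G/C, need ≥2 ✗; GC 13/22 = 59.1% ✓; longest run = 2 ✓ — fails.
F3 (24 nt, A=9 T=7 G=4 C=4): 3' end CAG has 2 G/C ✓; GC 8/24 = 33.3%, outside 38.5–62.3% ✗; longest run = 4, exceeds 3 ✗ — fails.
F4 (27 nt, A=8 T=9 G=4 C=6): 3' end CCG has 3 G/C ✓; GC 10/27 = 37.0%, outside 38.5–62.3% ✗; longest run = 3 ✓ — fails.

None of the candidates satisfy all criteria.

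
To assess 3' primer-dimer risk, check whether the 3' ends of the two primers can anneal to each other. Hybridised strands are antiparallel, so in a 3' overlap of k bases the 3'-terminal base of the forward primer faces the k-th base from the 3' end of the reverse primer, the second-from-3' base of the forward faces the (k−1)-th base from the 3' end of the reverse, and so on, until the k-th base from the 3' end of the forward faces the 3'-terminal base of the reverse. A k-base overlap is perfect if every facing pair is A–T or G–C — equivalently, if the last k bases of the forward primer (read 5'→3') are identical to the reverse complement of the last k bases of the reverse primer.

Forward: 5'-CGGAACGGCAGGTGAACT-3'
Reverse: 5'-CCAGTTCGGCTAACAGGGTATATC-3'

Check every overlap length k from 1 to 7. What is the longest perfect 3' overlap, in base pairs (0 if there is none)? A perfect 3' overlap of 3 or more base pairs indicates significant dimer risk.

Longest perfect overlap: 0 complementary base pairs; below the dimer-risk threshold (threshold 3).

Last 7 bases (5'→3') — forward …GTGAACT, reverse …GTATATC.
Reverse complement of the reverse primer's last 7 bases: GATATAC; its first k bases are the reverse complement of the reverse primer's last k bases, so a perfect k-base overlap needs the forward primer's last k bases to equal them.
Comparing (forward last k vs required): k=1: T vs G ✗; k=2: CT vs GA ✗; k=3: ACT vs GAT ✗; k=4: AACT vs GATA ✗; k=5: GAACT vs GATAT ✗; k=6: TGAACT vs GATATA ✗; k=7: GTGAACT vs GATATAC ✗.
No overlap length from 1 to 7 is perfect, so the longest perfect 3' overlap is 0.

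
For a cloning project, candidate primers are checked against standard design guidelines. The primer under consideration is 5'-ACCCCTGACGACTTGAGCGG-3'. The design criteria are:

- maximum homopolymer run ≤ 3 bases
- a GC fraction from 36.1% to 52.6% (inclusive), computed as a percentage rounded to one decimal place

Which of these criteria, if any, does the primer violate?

Base counts: A=4, T=3, G=6, C=7 (length 20).
homopolymer run: longest run = 4, exceeds 3 ✗
GC content: GC 13/20 = 65.0%, outside 36.1–52.6% ✗

Fails: homopolymer run, GC content.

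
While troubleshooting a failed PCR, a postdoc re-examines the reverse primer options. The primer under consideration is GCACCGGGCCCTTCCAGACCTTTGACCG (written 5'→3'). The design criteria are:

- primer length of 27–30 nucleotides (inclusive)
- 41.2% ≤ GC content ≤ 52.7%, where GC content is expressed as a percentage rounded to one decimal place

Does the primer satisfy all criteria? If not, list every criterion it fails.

Fails: GC content.

Base counts: A=4, T=5, G=7, C=12 (length 28).
length: length 28 ✓
GC content: GC 19/28 = 67.9%, outside 41.2–52.7% ✗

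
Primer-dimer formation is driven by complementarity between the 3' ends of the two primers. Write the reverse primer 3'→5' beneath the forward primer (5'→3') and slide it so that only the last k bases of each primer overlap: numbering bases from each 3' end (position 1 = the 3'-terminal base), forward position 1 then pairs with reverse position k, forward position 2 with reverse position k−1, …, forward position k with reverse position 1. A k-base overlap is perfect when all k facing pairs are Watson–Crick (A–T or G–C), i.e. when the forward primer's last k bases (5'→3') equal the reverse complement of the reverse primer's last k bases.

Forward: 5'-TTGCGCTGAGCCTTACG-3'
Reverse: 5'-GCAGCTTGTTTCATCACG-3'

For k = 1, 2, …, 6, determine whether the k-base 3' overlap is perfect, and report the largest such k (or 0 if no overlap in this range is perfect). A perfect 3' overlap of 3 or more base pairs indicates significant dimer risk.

Longest perfect overlap: 2 complementary base pairs; below the dimer-risk threshold (threshold 3).

Last 6 bases (5'→3') — forward …CTTACG, reverse …ATCACG.
Reverse complement of the reverse primer's last 6 bases: CGTGAT; its first k bases are the reverse complement of the reverse primer's last k bases, so a perfect k-base overlap needs the forward primer's last k bases to equal them.
Comparing (forward last k vs required): k=1: G vs C ✗; k=2: CG vs CG ✓; k=3: ACG vs CGT ✗; k=4: TACG vs CGTG ✗; k=5: TTACG vs CGTGA ✗; k=6: CTTACG vs CGTGAT ✗.
Only k = 2 is perfect, so the longest perfect 3' overlap is 2.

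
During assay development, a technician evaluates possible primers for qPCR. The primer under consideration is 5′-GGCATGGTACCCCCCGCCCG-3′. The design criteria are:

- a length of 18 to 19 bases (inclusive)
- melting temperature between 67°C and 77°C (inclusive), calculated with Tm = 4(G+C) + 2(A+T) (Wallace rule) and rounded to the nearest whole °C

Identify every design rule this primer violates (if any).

Base counts: A=2, T=2, G=6, C=10 (length 20).
length: length 20, outside 18–19 ✗
Tm: Tm = 2·4 + 4·16 = 72°C ✓

Fails: length.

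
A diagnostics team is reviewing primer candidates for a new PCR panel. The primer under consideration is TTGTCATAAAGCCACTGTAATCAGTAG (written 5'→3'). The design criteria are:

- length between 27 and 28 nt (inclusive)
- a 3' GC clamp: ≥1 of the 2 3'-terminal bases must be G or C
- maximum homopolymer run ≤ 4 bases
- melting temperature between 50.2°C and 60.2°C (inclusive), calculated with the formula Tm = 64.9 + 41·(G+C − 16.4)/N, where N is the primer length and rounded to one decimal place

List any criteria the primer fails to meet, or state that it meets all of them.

Base counts: A=9, T=8, G=5, C=5 (length 27).
length: length 27 ✓
GC clamp: 3' end AG has 1 G/C ✓
homopolymer run: longest run = 3 ✓
Tm: Tm = 64.9 + 41·(10 − 16.4)/27 = 55.2°C ✓

Meets all criteria.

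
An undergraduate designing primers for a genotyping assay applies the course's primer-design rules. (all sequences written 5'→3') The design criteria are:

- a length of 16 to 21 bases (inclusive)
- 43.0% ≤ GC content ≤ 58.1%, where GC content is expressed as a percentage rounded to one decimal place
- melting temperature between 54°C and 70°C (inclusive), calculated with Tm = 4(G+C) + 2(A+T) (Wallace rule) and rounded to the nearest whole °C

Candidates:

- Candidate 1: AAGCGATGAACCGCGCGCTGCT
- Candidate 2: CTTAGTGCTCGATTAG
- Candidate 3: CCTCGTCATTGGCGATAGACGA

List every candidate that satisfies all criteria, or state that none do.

Candidate 1 (22 nt, A=5 T=3 G=7 C=7): length 22, outside 16–21 ✗; GC 14/22 = 63.6%, outside 43.0–58.1% ✗; Tm = 2·8 + 4·14 = 72°C, outside 54–70°C ✗ — fails.
Candidate 2 (16 nt, A=3 T=6 G=4 C=3): length 16 ✓; GC 7/16 = 43.8% ✓; Tm = 2·9 + 4·7 = 46°C, outside 54–70°C ✗ — fails.
Candidate 3 (22 nt, A=5 T=5 G=6 C=6): length 22, outside 16–21 ✗; GC 12/22 = 54.5% ✓; Tm = 2·10 + 4·12 = 68°C ✓ — fails.

None of the candidates satisfy all criteria.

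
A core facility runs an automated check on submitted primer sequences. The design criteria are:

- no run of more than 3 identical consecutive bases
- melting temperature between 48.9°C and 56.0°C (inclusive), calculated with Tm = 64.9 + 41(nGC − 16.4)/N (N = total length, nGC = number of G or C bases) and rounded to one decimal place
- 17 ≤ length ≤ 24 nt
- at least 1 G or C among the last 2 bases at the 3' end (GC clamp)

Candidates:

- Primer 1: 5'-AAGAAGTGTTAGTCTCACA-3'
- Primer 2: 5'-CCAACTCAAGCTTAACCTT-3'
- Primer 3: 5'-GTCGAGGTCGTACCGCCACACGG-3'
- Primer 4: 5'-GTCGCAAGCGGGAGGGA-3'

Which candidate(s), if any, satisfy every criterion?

Primer 4 only.

Primer 1 (19 nt, A=7 T=5 G=4 C=3): longest run = 2 ✓; Tm = 64.9 + 41·(7 − 16.4)/19 = 44.6°C, outside 48.9–56.0°C ✗; length 19 ✓; 3' end CA has 1 G/C ✓ — fails.
Primer 2 (19 nt, A=6 T=5 G=1 C=7): longest run = 2 ✓; Tm = 64.9 + 41·(8 − 16.4)/19 = 46.8°C, outside 48.9–56.0°C ✗; length 19 ✓; 3' end TT has 0 G/C, need ≥1 ✗ — fails.
Primer 3 (23 nt, A=4 T=3 G=8 C=8): longest run = 2 ✓; Tm = 64.9 + 41·(16 − 16.4)/23 = 64.2°C, outside 48.9–56.0°C ✗; length 23 ✓; 3' end GG has 2 G/C ✓ — fails.
Primer 4 (17 nt, A=4 T=1 G=9 C=3): longest run = 3 ✓; Tm = 64.9 + 41·(12 − 16.4)/17 = 54.3°C ✓; length 17 ✓; 3' end GA has 1 G/C ✓ — passes.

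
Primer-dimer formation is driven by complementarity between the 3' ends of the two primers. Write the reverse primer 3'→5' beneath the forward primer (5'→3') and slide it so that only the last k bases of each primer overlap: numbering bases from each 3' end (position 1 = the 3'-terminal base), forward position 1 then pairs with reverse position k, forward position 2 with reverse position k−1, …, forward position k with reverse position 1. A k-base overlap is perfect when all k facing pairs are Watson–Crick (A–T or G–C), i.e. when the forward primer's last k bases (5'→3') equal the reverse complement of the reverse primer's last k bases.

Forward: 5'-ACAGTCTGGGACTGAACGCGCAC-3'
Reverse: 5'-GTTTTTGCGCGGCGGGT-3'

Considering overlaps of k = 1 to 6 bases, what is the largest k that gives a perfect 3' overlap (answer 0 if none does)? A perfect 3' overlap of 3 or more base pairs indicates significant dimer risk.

Last 6 bases (5'→3') — forward …GCGCAC, reverse …GCGGGT.
Reverse complement of the reverse primer's last 6 bases: ACCCGC; its first k bases are the reverse complement of the reverse primer's last k bases, so a perfect k-base overlap needs the forward primer's last k bases to equal them.
Comparing (forward last k vs required): k=1: C vs A ✗; k=2: AC vs AC ✓; k=3: CAC vs ACC ✗; k=4: GCAC vs ACCC ✗; k=5: CGCAC vs ACCCG ✗; k=6: GCGCAC vs ACCCGC ✗.
Only k = 2 is perfect, so the longest perfect 3' overlap is 2.

Longest perfect overlap: 2 complementary base pairs; below the dimer-risk threshold (threshold 3).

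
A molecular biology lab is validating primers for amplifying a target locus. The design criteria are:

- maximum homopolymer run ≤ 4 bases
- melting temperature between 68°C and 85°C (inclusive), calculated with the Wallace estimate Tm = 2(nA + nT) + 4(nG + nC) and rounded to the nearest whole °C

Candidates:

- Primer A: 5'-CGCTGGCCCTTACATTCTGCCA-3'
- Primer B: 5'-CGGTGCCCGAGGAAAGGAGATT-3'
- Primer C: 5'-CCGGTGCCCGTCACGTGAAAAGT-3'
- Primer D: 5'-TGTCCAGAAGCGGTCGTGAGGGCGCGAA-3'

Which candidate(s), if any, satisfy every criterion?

Primer A (22 nt, A=3 T=6 G=4 C=9): longest run = 3 ✓; Tm = 2·9 + 4·13 = 70°C ✓ — passes.
Primer B (22 nt, A=6 T=3 G=9 C=4): longest run = 3 ✓; Tm = 2·9 + 4·13 = 70°C ✓ — passes.
Primer C (23 nt, A=5 T=4 G=7 C=7): longest run = 4 ✓; Tm = 2·9 + 4·14 = 74°C ✓ — passes.
Primer D (28 nt, A=6 T=4 G=12 C=6): longest run = 3 ✓; Tm = 2·10 + 4·18 = 92°C, outside 68–85°C ✗ — fails.

Primer A, Primer B and Primer C.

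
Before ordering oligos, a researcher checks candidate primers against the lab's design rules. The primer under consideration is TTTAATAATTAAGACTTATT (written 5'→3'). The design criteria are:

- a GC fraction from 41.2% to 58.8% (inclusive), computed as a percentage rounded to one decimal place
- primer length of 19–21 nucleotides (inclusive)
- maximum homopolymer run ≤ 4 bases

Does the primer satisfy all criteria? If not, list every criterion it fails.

Fails: GC content.

Base counts: A=8, T=10, G=1, C=1 (length 20).
GC content: GC 2/20 = 10.0%, outside 41.2–58.8% ✗
length: length 20 ✓
homopolymer run: longest run = 3 ✓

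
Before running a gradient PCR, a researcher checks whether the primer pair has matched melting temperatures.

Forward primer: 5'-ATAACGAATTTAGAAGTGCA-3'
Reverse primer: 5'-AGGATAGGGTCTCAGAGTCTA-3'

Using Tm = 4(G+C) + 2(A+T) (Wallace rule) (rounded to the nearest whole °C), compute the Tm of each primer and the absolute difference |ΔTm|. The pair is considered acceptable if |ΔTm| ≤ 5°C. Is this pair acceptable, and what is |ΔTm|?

Forward: A=9 T=5 G=4 C=2 → Tm = 2·14 + 4·6 = 52°C.
Reverse: A=6 T=5 G=7 C=3 → Tm = 2·11 + 4·10 = 62°C.
|ΔTm| = |52 − 62| = 10°C, > 5°C.

|ΔTm| = 10°C; the pair is not acceptable.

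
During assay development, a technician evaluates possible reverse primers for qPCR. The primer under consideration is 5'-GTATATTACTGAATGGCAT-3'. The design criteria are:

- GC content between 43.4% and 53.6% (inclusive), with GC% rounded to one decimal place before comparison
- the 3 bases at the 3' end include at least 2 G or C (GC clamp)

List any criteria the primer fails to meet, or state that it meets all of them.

Base counts: A=6, T=7, G=4, C=2 (length 19).
GC content: GC 6/19 = 31.6%, outside 43.4–53.6% ✗
GC clamp: 3' end CAT has 1 G/C, need ≥2 ✗

Fails: GC content, GC clamp.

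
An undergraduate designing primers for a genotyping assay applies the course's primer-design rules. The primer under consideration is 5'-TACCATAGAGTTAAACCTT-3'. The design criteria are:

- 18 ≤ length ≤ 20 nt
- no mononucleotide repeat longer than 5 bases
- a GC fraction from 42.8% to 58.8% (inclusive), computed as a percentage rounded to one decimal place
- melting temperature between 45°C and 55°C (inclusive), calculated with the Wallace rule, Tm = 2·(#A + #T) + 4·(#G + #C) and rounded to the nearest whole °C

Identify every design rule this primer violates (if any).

Fails: GC content.

Base counts: A=7, T=6, G=2, C=4 (length 19).
length: length 19 ✓
homopolymer run: longest run = 3 ✓
GC content: GC 6/19 = 31.6%, outside 42.8–58.8% ✗
Tm: Tm = 2·13 + 4·6 = 50°C ✓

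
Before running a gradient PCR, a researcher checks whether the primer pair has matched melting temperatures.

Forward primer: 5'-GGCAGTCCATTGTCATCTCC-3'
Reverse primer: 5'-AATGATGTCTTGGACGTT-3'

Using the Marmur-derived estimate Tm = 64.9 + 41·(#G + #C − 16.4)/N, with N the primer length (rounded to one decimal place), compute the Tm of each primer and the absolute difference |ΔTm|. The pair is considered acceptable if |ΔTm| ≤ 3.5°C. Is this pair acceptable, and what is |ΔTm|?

|ΔTm| = 10.3°C; the pair is not acceptable.

Forward: G+C = 11, N = 20 → Tm = 64.9 + 41·(11 − 16.4)/20 = 53.8°C.
Reverse: G+C = 7, N = 18 → Tm = 64.9 + 41·(7 − 16.4)/18 = 43.5°C.
|ΔTm| = |53.8 − 43.5| = 10.3°C, > 3.5°C.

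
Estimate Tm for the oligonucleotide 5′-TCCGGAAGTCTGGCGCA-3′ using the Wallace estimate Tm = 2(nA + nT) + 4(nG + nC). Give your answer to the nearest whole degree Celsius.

Base counts: A=3, T=3, G=6, C=5 (length 17).
Tm = 2·(3+3) + 4·(6+5) = 2·6 + 4·11 = 12 + 44 = 56°C.

56°C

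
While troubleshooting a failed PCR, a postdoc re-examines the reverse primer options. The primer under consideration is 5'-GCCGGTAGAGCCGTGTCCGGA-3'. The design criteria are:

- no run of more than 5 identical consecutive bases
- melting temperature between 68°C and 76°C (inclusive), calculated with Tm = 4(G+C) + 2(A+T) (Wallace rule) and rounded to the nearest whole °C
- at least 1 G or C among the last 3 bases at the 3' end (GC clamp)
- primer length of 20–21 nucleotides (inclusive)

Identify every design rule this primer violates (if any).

Meets all criteria.

Base counts: A=3, T=3, G=9, C=6 (length 21).
homopolymer run: longest run = 2 ✓
Tm: Tm = 2·6 + 4·15 = 72°C ✓
GC clamp: 3' end GGA has 2 G/C ✓
length: length 21 ✓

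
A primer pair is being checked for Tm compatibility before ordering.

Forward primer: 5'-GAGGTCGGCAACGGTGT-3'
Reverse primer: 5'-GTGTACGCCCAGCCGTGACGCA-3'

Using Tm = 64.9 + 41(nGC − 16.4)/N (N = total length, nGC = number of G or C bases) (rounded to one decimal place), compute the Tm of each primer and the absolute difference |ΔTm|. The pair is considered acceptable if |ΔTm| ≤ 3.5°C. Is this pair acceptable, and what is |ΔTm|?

Forward: G+C = 11, N = 17 → Tm = 64.9 + 41·(11 − 16.4)/17 = 51.9°C.
Reverse: G+C = 15, N = 22 → Tm = 64.9 + 41·(15 − 16.4)/22 = 62.3°C.
|ΔTm| = |51.9 − 62.3| = 10.4°C, > 3.5°C.

|ΔTm| = 10.4°C; the pair is not acceptable.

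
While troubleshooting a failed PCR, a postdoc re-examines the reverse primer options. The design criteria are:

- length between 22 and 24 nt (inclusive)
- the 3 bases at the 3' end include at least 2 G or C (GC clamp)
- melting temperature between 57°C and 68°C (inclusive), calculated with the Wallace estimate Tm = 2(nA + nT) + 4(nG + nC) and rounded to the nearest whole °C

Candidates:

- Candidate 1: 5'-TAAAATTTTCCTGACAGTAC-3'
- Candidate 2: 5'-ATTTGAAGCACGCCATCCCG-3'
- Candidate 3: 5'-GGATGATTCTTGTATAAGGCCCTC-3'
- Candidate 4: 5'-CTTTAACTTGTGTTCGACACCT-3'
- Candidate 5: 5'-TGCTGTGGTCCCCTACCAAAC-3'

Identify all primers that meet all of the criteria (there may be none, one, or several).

Candidate 1 (20 nt, A=7 T=7 G=2 C=4): length 20, outside 22–24 ✗; 3' end TAC has 1 G/C, need ≥2 ✗; Tm = 2·14 + 4·6 = 52°C, outside 57–68°C ✗ — fails.
Candidate 2 (20 nt, A=5 T=4 G=4 C=7): length 20, outside 22–24 ✗; 3' end CCG has 3 G/C ✓; Tm = 2·9 + 4·11 = 62°C ✓ — fails.
Candidate 3 (24 nt, A=5 T=8 G=6 C=5): length 24 ✓; 3' end CTC has 2 G/C ✓; Tm = 2·13 + 4·11 = 70°C, outside 57–68°C ✗ — fails.
Candidate 4 (22 nt, A=4 T=9 G=3 C=6): length 22 ✓; 3' end CCT has 2 G/C ✓; Tm = 2·13 + 4·9 = 62°C ✓ — passes.
Candidate 5 (21 nt, A=4 T=5 G=4 C=8): length 21, outside 22–24 ✗; 3' end AAC has 1 G/C, need ≥2 ✗; Tm = 2·9 + 4·12 = 66°C ✓ — fails.

Candidate 4 only.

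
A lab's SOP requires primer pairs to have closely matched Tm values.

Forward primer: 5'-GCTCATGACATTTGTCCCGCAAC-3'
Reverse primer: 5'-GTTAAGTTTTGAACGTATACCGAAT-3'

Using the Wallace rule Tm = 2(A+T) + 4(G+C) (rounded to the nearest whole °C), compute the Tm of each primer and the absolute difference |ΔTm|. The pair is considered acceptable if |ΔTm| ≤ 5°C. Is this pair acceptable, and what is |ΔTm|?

|ΔTm| = 4°C; the pair is acceptable.

Forward: A=5 T=6 G=4 C=8 → Tm = 2·11 + 4·12 = 70°C.
Reverse: A=8 T=9 G=5 C=3 → Tm = 2·17 + 4·8 = 66°C.
|ΔTm| = |70 − 66| = 4°C, ≤ 5°C.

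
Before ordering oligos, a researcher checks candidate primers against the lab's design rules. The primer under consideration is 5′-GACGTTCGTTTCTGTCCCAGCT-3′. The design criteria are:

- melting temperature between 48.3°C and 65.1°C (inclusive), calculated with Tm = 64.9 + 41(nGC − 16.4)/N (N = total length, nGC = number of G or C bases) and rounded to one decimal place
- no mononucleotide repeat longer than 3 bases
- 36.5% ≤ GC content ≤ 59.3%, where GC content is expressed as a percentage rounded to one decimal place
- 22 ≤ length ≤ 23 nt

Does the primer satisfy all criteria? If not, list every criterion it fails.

Base counts: A=2, T=8, G=5, C=7 (length 22).
Tm: Tm = 64.9 + 41·(12 − 16.4)/22 = 56.7°C ✓
homopolymer run: longest run = 3 ✓
GC content: GC 12/22 = 54.5% ✓
length: length 22 ✓

Meets all criteria.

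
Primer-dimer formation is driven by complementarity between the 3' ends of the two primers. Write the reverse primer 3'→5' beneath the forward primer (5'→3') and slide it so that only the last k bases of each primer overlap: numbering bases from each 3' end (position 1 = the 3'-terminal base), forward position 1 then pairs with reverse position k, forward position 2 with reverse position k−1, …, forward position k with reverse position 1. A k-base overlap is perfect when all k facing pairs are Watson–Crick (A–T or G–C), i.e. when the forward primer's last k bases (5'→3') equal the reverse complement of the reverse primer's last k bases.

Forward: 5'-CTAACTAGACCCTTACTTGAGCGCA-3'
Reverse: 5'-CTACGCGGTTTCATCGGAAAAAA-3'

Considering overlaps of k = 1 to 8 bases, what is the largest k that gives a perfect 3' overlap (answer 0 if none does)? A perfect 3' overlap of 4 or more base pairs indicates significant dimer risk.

Last 8 bases (5'→3') — forward …TGAGCGCA, reverse …GGAAAAAA.
Reverse complement of the reverse primer's last 8 bases: TTTTTTCC; its first k bases are the reverse complement of the reverse primer's last k bases, so a perfect k-base overlap needs the forward primer's last k bases to equal them.
Comparing (forward last k vs required): k=1: A vs T ✗; k=2: CA vs TT ✗; k=3: GCA vs TTT ✗; k=4: CGCA vs TTTT ✗; k=5: GCGCA vs TTTTT ✗; k=6: AGCGCA vs TTTTTT ✗; k=7: GAGCGCA vs TTTTTTC ✗; k=8: TGAGCGCA vs TTTTTTCC ✗.
No overlap length from 1 to 8 is perfect, so the longest perfect 3' overlap is 0.

Longest perfect overlap: 0 complementary base pairs; below the dimer-risk threshold (threshold 4).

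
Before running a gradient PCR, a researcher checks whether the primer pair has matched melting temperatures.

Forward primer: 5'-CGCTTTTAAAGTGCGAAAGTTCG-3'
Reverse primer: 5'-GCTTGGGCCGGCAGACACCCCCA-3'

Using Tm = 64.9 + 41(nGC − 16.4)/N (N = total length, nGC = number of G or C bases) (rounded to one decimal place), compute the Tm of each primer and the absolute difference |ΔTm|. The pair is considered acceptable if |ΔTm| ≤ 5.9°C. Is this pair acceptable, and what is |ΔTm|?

|ΔTm| = 12.5°C; the pair is not acceptable.

Forward: G+C = 10, N = 23 → Tm = 64.9 + 41·(10 − 16.4)/23 = 53.5°C.
Reverse: G+C = 17, N = 23 → Tm = 64.9 + 41·(17 − 16.4)/23 = 66.0°C.
|ΔTm| = |53.5 − 66.0| = 12.5°C, > 5.9°C.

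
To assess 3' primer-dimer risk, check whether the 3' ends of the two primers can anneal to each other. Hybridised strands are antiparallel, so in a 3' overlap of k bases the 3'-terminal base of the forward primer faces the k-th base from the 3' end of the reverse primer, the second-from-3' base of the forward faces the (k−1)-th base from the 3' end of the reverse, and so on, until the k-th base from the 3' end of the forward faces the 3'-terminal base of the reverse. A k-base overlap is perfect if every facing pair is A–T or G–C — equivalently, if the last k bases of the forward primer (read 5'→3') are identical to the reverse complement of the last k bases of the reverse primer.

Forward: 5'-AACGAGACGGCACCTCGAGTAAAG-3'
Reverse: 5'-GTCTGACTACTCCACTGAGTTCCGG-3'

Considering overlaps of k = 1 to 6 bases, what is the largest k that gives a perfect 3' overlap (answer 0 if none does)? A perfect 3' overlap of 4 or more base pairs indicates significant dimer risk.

Longest perfect overlap: 0 complementary base pairs; below the dimer-risk threshold (threshold 4).

Last 6 bases (5'→3') — forward …GTAAAG, reverse …TTCCGG.
Reverse complement of the reverse primer's last 6 bases: CCGGAA; its first k bases are the reverse complement of the reverse primer's last k bases, so a perfect k-base overlap needs the forward primer's last k bases to equal them.
Comparing (forward last k vs required): k=1: G vs C ✗; k=2: AG vs CC ✗; k=3: AAG vs CCG ✗; k=4: AAAG vs CCGG ✗; k=5: TAAAG vs CCGGA ✗; k=6: GTAAAG vs CCGGAA ✗.
No overlap length from 1 to 6 is perfect, so the longest perfect 3' overlap is 0.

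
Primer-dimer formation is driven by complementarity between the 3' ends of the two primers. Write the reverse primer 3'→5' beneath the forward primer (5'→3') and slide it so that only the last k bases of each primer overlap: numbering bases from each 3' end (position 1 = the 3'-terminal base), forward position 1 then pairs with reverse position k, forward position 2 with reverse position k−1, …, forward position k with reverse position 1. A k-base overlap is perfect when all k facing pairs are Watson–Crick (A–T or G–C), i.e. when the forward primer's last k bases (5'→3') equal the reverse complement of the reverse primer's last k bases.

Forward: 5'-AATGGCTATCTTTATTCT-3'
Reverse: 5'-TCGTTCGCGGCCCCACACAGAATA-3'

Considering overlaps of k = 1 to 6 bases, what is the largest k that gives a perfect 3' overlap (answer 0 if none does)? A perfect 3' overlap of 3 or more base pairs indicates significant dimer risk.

Longest perfect overlap: 6 complementary base pairs; significant dimer risk (threshold 3).

Last 6 bases (5'→3') — forward …TATTCT, reverse …AGAATA.
Reverse complement of the reverse primer's last 6 bases: TATTCT; its first k bases are the reverse complement of the reverse primer's last k bases, so a perfect k-base overlap needs the forward primer's last k bases to equal them.
Comparing (forward last k vs required): k=1: T vs T ✓; k=2: CT vs TA ✗; k=3: TCT vs TAT ✗; k=4: TTCT vs TATT ✗; k=5: ATTCT vs TATTC ✗; k=6: TATTCT vs TATTCT ✓.
Perfect overlaps at k = 1, 6; the largest is 6.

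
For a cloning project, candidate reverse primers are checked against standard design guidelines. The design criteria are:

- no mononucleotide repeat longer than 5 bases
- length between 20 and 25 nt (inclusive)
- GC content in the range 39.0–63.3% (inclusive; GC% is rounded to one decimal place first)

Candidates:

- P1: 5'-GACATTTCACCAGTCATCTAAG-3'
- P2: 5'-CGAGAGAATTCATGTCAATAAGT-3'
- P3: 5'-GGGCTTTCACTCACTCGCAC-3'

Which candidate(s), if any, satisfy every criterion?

P1 and P3.

P1 (22 nt, A=7 T=6 G=3 C=6): longest run = 3 ✓; length 22 ✓; GC 9/22 = 40.9% ✓ — passes.
P2 (23 nt, A=9 T=6 G=5 C=3): longest run = 2 ✓; length 23 ✓; GC 8/23 = 34.8%, outside 39.0–63.3% ✗ — fails.
P3 (20 nt, A=3 T=5 G=4 C=8): longest run = 3 ✓; length 20 ✓; GC 12/20 = 60.0% ✓ — passes.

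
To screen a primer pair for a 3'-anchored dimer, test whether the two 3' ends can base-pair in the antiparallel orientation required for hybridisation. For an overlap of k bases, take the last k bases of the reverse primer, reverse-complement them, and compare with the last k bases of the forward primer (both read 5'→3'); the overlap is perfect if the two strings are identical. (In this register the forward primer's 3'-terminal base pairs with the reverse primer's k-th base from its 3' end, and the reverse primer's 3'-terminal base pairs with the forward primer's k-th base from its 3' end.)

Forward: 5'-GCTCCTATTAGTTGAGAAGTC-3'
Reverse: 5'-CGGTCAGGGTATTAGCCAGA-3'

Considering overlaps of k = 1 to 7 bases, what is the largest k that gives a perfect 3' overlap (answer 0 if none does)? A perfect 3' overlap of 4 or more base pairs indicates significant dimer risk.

Longest perfect overlap: 2 complementary base pairs; below the dimer-risk threshold (threshold 4).

Last 7 bases (5'→3') — forward …AGAAGTC, reverse …AGCCAGA.
Reverse complement of the reverse primer's last 7 bases: TCTGGCT; its first k bases are the reverse complement of the reverse primer's last k bases, so a perfect k-base overlap needs the forward primer's last k bases to equal them.
Comparing (forward last k vs required): k=1: C vs T ✗; k=2: TC vs TC ✓; k=3: GTC vs TCT ✗; k=4: AGTC vs TCTG ✗; k=5: AAGTC vs TCTGG ✗; k=6: GAAGTC vs TCTGGC ✗; k=7: AGAAGTC vs TCTGGCT ✗.
Only k = 2 is perfect, so the longest perfect 3' overlap is 2.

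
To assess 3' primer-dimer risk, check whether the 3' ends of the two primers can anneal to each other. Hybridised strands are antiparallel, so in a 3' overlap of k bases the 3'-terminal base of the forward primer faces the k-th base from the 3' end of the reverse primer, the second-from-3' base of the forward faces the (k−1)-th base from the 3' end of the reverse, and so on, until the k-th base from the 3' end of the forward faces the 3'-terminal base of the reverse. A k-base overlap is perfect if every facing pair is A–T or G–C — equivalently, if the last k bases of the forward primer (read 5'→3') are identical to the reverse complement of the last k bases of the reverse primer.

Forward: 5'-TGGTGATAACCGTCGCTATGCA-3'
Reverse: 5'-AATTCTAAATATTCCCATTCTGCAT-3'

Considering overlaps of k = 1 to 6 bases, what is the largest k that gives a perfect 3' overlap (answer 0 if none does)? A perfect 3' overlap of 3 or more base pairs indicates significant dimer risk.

Longest perfect overlap: 5 complementary base pairs; significant dimer risk (threshold 3).

Last 6 bases (5'→3') — forward …TATGCA, reverse …CTGCAT.
Reverse complement of the reverse primer's last 6 bases: ATGCAG; its first k bases are the reverse complement of the reverse primer's last k bases, so a perfect k-base overlap needs the forward primer's last k bases to equal them.
Comparing (forward last k vs required): k=1: A vs A ✓; k=2: CA vs AT ✗; k=3: GCA vs ATG ✗; k=4: TGCA vs ATGC ✗; k=5: ATGCA vs ATGCA ✓; k=6: TATGCA vs ATGCAG ✗.
Perfect overlaps at k = 1, 5; the largest is 5.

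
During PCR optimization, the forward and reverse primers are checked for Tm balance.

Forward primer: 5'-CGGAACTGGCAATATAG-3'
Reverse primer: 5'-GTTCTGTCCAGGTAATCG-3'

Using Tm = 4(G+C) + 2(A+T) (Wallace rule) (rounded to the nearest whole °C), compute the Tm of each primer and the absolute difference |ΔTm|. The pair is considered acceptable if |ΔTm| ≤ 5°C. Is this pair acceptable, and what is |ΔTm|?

Forward: A=6 T=3 G=5 C=3 → Tm = 2·9 + 4·8 = 50°C.
Reverse: A=3 T=6 G=5 C=4 → Tm = 2·9 + 4·9 = 54°C.
|ΔTm| = |50 − 54| = 4°C, ≤ 5°C.

|ΔTm| = 4°C; the pair is acceptable.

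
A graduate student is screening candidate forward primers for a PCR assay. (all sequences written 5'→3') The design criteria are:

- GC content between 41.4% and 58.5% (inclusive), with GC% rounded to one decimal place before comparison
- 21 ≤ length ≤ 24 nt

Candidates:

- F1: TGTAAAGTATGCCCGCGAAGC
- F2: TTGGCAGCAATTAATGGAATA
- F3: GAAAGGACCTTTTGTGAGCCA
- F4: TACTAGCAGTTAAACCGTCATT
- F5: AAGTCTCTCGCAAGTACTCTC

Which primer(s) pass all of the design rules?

F1, F3 and F5.

F1 (21 nt, A=6 T=4 G=6 C=5): GC 11/21 = 52.4% ✓; length 21 ✓ — passes.
F2 (21 nt, A=8 T=6 G=5 C=2): GC 7/21 = 33.3%, outside 41.4–58.5% ✗; length 21 ✓ — fails.
F3 (21 nt, A=6 T=5 G=6 C=4): GC 10/21 = 47.6% ✓; length 21 ✓ — passes.
F4 (22 nt, A=7 T=7 G=3 C=5): GC 8/22 = 36.4%, outside 41.4–58.5% ✗; length 22 ✓ — fails.
F5 (21 nt, A=5 T=6 G=3 C=7): GC 10/21 = 47.6% ✓; length 21 ✓ — passes.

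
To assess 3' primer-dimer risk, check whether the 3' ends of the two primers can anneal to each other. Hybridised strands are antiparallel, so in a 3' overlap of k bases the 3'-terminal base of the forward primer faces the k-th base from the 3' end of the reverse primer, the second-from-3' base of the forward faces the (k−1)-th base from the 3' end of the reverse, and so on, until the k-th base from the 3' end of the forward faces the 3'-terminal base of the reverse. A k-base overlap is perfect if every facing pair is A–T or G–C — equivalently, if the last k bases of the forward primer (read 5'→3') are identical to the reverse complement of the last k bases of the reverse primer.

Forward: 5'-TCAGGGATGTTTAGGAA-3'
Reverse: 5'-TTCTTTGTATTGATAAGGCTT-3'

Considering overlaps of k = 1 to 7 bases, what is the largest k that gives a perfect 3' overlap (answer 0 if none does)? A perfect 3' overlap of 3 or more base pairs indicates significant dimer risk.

Longest perfect overlap: 2 complementary base pairs; below the dimer-risk threshold (threshold 3).

Last 7 bases (5'→3') — forward …TTAGGAA, reverse …AAGGCTT.
Reverse complement of the reverse primer's last 7 bases: AAGCCTT; its first k bases are the reverse complement of the reverse primer's last k bases, so a perfect k-base overlap needs the forward primer's last k bases to equal them.
Comparing (forward last k vs required): k=1: A vs A ✓; k=2: AA vs AA ✓; k=3: GAA vs AAG ✗; k=4: GGAA vs AAGC ✗; k=5: AGGAA vs AAGCC ✗; k=6: TAGGAA vs AAGCCT ✗; k=7: TTAGGAA vs AAGCCTT ✗.
Perfect overlaps at k = 1, 2; the largest is 2.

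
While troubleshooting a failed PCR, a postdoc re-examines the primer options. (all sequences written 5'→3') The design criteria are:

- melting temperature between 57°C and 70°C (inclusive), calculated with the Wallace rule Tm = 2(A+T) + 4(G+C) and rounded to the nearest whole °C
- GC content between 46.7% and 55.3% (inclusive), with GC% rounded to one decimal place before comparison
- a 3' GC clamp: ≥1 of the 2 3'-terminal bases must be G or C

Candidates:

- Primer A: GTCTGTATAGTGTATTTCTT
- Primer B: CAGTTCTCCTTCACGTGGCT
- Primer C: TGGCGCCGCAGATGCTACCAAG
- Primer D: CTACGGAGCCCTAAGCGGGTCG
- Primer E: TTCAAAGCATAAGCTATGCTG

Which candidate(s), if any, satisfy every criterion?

Primer B only.

Primer A (20 nt, A=3 T=11 G=4 C=2): Tm = 2·14 + 4·6 = 52°C, outside 57–70°C ✗; GC 6/20 = 30.0%, outside 46.7–55.3% ✗; 3' end TT has 0 G/C, need ≥1 ✗ — fails.
Primer B (20 nt, A=2 T=7 G=4 C=7): Tm = 2·9 + 4·11 = 62°C ✓; GC 11/20 = 55.0% ✓; 3' end CT has 1 G/C ✓ — passes.
Primer C (22 nt, A=5 T=3 G=7 C=7): Tm = 2·8 + 4·14 = 72°C, outside 57–70°C ✗; GC 14/22 = 63.6%, outside 46.7–55.3% ✗; 3' end AG has 1 G/C ✓ — fails.
Primer D (22 nt, A=4 T=3 G=8 C=7): Tm = 2·7 + 4·15 = 74°C, outside 57–70°C ✗; GC 15/22 = 68.2%, outside 46.7–55.3% ✗; 3' end CG has 2 G/C ✓ — fails.
Primer E (21 nt, A=7 T=6 G=4 C=4): Tm = 2·13 + 4·8 = 58°C ✓; GC 8/21 = 38.1%, outside 46.7–55.3% ✗; 3' end TG has 1 G/C ✓ — fails.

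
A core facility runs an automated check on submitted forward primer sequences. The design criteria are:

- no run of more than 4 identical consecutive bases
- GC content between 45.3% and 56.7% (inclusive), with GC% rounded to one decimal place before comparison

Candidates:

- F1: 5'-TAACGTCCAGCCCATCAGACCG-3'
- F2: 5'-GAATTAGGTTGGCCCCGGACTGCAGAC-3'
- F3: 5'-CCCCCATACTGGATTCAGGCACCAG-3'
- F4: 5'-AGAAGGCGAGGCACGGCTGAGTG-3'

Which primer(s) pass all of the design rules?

F1 (22 nt, A=6 T=3 G=4 C=9): longest run = 3 ✓; GC 13/22 = 59.1%, outside 45.3–56.7% ✗ — fails.
F2 (27 nt, A=6 T=5 G=9 C=7): longest run = 4 ✓; GC 16/27 = 59.3%, outside 45.3–56.7% ✗ — fails.
F3 (25 nt, A=6 T=4 G=5 C=10): longest run = 5, exceeds 4 ✗; GC 15/25 = 60.0%, outside 45.3–56.7% ✗ — fails.
F4 (23 nt, A=6 T=2 G=11 C=4): longest run = 2 ✓; GC 15/23 = 65.2%, outside 45.3–56.7% ✗ — fails.

None of the candidates satisfy all criteria.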